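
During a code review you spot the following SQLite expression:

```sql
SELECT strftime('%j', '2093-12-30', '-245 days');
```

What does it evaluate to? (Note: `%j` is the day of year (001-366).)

First apply '-245 days': 2093-12-30 → 2093-04-29.
Day-of-year for 2093-04-29: days since 2093-01-01 inclusive = 119, zero-padded to 119.

119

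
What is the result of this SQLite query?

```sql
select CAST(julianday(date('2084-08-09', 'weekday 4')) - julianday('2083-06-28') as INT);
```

409

`weekday 4` advances to the next Thursday; 2084-08-09 is a Wednesday, so it moves forward to 2084-08-10.
2 days remain in June 2083 after the 28th (30 − 28).
Full months from July 2083 through July 2084 contribute their day counts.
Then 10 days into August 2084.
Total: 2 + 31 + 31 + 30 + 31 + 30 + 31 + 31 + 29 + 31 + 30 + 31 + 30 + 31 + 10 = 409.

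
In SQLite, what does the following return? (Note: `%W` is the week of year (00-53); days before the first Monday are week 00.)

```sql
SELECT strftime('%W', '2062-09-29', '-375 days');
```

38

First apply '-375 days': 2062-09-29 → 2061-09-19.
2061-09-19 is a Monday. SQLite's %W counts Mondays since the year started; the result is 38.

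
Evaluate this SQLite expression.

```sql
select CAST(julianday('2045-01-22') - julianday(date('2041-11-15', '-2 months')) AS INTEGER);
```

Adding -2 months to 2041-11-15 gives 2041-09-15.
15 days remain in September 2041 after the 15th (30 − 15).
Full months from October 2041 through December 2044 contribute their day counts.
Then 22 days into January 2045.
Total: 15 + 31 + 30 + 31 + 31 + 28 + 31 + 30 + 31 + 30 + 31 + 31 + 30 + 31 + 30 + 31 + 31 + 28 + 31 + 30 + 31 + 30 + 31 + 31 + 30 + 31 + 30 + 31 + 31 + 29 + 31 + 30 + 31 + 30 + 31 + 31 + 30 + 31 + 30 + 31 + 22 = 1225.

1225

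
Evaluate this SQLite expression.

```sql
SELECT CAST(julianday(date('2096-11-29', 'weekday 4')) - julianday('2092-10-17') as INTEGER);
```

1504

`weekday 4` advances to the next Thursday; 2096-11-29 is already a Thursday, so it stays at 2096-11-29.
14 days remain in October 2092 after the 17th (31 − 17).
Full months from November 2092 through October 2096 contribute their day counts.
Then 29 days into November 2096.
Total: 14 + 30 + 31 + 31 + 28 + 31 + 30 + 31 + 30 + 31 + 31 + 30 + 31 + 30 + 31 + 31 + 28 + 31 + 30 + 31 + 30 + 31 + 31 + 30 + 31 + 30 + 31 + 31 + 28 + 31 + 30 + 31 + 30 + 31 + 31 + 30 + 31 + 30 + 31 + 31 + 29 + 31 + 30 + 31 + 30 + 31 + 31 + 30 + 31 + 29 = 1504.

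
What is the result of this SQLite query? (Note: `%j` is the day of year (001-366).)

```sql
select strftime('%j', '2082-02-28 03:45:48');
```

Day-of-year for 2082-02-28: days since 2082-01-01 inclusive = 59, zero-padded to 059.

059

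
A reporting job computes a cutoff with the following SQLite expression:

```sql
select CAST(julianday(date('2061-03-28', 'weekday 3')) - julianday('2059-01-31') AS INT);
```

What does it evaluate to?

789

`weekday 3` advances to the next Wednesday; 2061-03-28 is a Monday, so it moves forward to 2061-03-30.
0 days remain in January 2059 after the 31st (31 − 31).
Full months from February 2059 through February 2061 contribute their day counts.
Then 30 days into March 2061.
Total: 0 + 28 + 31 + 30 + 31 + 30 + 31 + 31 + 30 + 31 + 30 + 31 + 31 + 29 + 31 + 30 + 31 + 30 + 31 + 31 + 30 + 31 + 30 + 31 + 31 + 28 + 30 = 789.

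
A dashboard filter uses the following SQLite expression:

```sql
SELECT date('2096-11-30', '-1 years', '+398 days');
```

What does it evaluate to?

2097-01-01

Adding -1 year to 2096-11-30 gives 2095-11-30.
Applying '+398 days' to 2095-11-30: counting 398 days forward gives 2097-01-01.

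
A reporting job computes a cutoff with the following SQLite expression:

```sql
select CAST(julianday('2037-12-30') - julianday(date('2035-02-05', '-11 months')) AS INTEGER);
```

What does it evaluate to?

Adding -11 months to 2035-02-05 gives 2034-03-05.
26 days remain in March 2034 after the 5th (31 − 5).
Full months from April 2034 through November 2037 contribute their day counts.
Then 30 days into December 2037.
Total: 26 + 30 + 31 + 30 + 31 + 31 + 30 + 31 + 30 + 31 + 31 + 28 + 31 + 30 + 31 + 30 + 31 + 31 + 30 + 31 + 30 + 31 + 31 + 29 + 31 + 30 + 31 + 30 + 31 + 31 + 30 + 31 + 30 + 31 + 31 + 28 + 31 + 30 + 31 + 30 + 31 + 31 + 30 + 31 + 30 + 30 = 1396.

1396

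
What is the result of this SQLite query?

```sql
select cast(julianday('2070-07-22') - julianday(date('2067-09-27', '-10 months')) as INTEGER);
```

Adding -10 months to 2067-09-27 gives 2066-11-27.
3 days remain in November 2066 after the 27th (30 − 27).
Full months from December 2066 through June 2070 contribute their day counts.
Then 22 days into July 2070.
Total: 3 + 31 + 31 + 28 + 31 + 30 + 31 + 30 + 31 + 31 + 30 + 31 + 30 + 31 + 31 + 29 + 31 + 30 + 31 + 30 + 31 + 31 + 30 + 31 + 30 + 31 + 31 + 28 + 31 + 30 + 31 + 30 + 31 + 31 + 30 + 31 + 30 + 31 + 31 + 28 + 31 + 30 + 31 + 30 + 22 = 1333.

1333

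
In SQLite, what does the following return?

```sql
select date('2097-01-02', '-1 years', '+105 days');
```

Adding -1 year to 2097-01-02 gives 2096-01-02.
Applying '+105 days' to 2096-01-02: counting 105 days forward gives 2096-04-16.

2096-04-16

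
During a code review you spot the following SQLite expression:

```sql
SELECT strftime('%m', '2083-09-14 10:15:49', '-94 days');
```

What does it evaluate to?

06

First apply '-94 days': 2083-09-14 10:15:49 → 2083-06-12 10:15:49.
`%m` extracts the 2-digit month (01-12): 06.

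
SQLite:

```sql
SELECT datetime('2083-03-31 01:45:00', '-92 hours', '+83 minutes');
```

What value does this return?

2083-03-27 07:08:00

-92 hours from 2083-03-31 01:45:00 is 2083-03-27 05:45:00 (crosses midnight).
83 minutes = 1h 23m; +83 minutes from 2083-03-27 05:45:00 is 2083-03-27 07:08:00.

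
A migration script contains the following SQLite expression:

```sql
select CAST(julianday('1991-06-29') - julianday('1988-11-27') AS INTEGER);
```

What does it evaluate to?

3 days remain in November 1988 after the 27th (30 − 27).
Full months from December 1988 through May 1991 contribute their day counts.
Then 29 days into June 1991.
Total: 3 + 31 + 31 + 28 + 31 + 30 + 31 + 30 + 31 + 31 + 30 + 31 + 30 + 31 + 31 + 28 + 31 + 30 + 31 + 30 + 31 + 31 + 30 + 31 + 30 + 31 + 31 + 28 + 31 + 30 + 31 + 29 = 944.

944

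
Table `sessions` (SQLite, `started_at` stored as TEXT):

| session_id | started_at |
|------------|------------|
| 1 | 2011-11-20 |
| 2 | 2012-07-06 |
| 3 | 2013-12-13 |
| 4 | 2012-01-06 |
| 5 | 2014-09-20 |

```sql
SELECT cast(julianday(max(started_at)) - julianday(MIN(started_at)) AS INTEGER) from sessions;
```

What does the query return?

1035

MIN = 2011-11-20, MAX = 2014-09-20.
10 days remain in November 2011 after the 20th (30 − 20).
Full months from December 2011 through August 2014 contribute their day counts.
Then 20 days into September 2014.
Total: 10 + 31 + 31 + 29 + 31 + 30 + 31 + 30 + 31 + 31 + 30 + 31 + 30 + 31 + 31 + 28 + 31 + 30 + 31 + 30 + 31 + 31 + 30 + 31 + 30 + 31 + 31 + 28 + 31 + 30 + 31 + 30 + 31 + 31 + 20 = 1035.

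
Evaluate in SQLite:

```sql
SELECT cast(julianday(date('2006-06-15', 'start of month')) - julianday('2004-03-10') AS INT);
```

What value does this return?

`start of month` rewinds 2006-06-15 to 2006-06-01.
21 days remain in March 2004 after the 10th (31 − 10).
Full months from April 2004 through May 2006 contribute their day counts.
Then 1 day into June 2006.
Total: 21 + 30 + 31 + 30 + 31 + 31 + 30 + 31 + 30 + 31 + 31 + 28 + 31 + 30 + 31 + 30 + 31 + 31 + 30 + 31 + 30 + 31 + 31 + 28 + 31 + 30 + 31 + 1 = 813.

813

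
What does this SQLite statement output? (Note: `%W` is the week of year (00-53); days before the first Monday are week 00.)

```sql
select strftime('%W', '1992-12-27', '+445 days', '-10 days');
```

First apply '+445 days', '-10 days': 1992-12-27 → 1994-03-07.
1994-03-07 is a Monday. SQLite's %W counts Mondays since the year started; the result is 10.

10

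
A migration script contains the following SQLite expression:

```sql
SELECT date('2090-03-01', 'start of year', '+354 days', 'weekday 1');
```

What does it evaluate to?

2090-12-25

`start of year` rewinds 2090-03-01 to 2090-01-01.
Applying '+354 days' to 2090-01-01: counting 354 days forward gives 2090-12-21.
`weekday 1` advances to the next Monday; 2090-12-21 is a Thursday, so it moves forward to 2090-12-25.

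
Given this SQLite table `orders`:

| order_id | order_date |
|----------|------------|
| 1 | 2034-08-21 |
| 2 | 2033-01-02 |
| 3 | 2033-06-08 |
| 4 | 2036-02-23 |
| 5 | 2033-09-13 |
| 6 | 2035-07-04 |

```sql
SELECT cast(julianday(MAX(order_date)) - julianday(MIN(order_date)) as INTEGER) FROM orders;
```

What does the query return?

1147

MIN = 2033-01-02, MAX = 2036-02-23.
29 days remain in January 2033 after the 2nd (31 − 2).
Full months from February 2033 through January 2036 contribute their day counts.
Then 23 days into February 2036.
Total: 29 + 28 + 31 + 30 + 31 + 30 + 31 + 31 + 30 + 31 + 30 + 31 + 31 + 28 + 31 + 30 + 31 + 30 + 31 + 31 + 30 + 31 + 30 + 31 + 31 + 28 + 31 + 30 + 31 + 30 + 31 + 31 + 30 + 31 + 30 + 31 + 31 + 23 = 1147.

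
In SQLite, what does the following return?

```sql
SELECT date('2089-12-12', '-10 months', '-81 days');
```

2088-11-23

Adding -10 months to 2089-12-12 gives 2089-02-12.
Applying '-81 days' to 2089-02-12: counting 81 days back gives 2088-11-23.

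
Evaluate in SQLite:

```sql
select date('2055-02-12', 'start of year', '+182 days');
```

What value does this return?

`start of year` rewinds 2055-02-12 to 2055-01-01.
Applying '+182 days' to 2055-01-01: counting 182 days forward gives 2055-07-02.

2055-07-02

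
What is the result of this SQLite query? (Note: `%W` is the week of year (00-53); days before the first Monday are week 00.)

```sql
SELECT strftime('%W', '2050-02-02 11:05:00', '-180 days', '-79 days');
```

20

First apply '-180 days', '-79 days': 2050-02-02 11:05:00 → 2049-05-19 11:05:00.
2049-05-19 is a Wednesday. SQLite's %W counts Mondays since the year started; the result is 20.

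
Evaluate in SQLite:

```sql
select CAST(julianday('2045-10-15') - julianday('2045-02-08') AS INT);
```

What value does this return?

20 days remain in February 2045 after the 8th (28 − 8).
Full months from March 2045 through September 2045 contribute their day counts.
Then 15 days into October 2045.
Total: 20 + 31 + 30 + 31 + 30 + 31 + 31 + 30 + 15 = 249.

249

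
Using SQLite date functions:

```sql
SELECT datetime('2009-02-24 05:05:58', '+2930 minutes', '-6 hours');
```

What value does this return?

2009-02-25 23:55:58

2930 minutes = 48h 50m; +2930 minutes from 2009-02-24 05:05:58 is 2009-02-26 05:55:58 (crosses midnight).
-6 hours from 2009-02-26 05:55:58 is 2009-02-25 23:55:58 (crosses midnight).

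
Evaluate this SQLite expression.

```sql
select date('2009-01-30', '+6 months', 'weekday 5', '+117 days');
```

Adding +6 months to 2009-01-30 gives 2009-07-30.
`weekday 5` advances to the next Friday; 2009-07-30 is a Thursday, so it moves forward to 2009-07-31.
Applying '+117 days' to 2009-07-31: counting 117 days forward gives 2009-11-25.

2009-11-25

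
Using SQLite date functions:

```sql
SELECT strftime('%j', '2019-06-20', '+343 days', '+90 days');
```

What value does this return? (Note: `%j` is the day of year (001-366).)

First apply '+343 days', '+90 days': 2019-06-20 → 2020-08-26.
Day-of-year for 2020-08-26: days since 2020-01-01 inclusive = 239, zero-padded to 239.

239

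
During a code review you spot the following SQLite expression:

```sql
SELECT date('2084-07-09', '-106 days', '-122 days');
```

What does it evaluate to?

Applying '-106 days' to 2084-07-09: counting 106 days back gives 2084-03-25.
Applying '-122 days' to 2084-03-25: counting 122 days back gives 2083-11-24.

2083-11-24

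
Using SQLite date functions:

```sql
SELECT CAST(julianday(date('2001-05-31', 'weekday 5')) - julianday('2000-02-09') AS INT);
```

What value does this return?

`weekday 5` advances to the next Friday; 2001-05-31 is a Thursday, so it moves forward to 2001-06-01.
20 days remain in February 2000 after the 9th (29 − 9).
Full months from March 2000 through May 2001 contribute their day counts.
Then 1 day into June 2001.
Total: 20 + 31 + 30 + 31 + 30 + 31 + 31 + 30 + 31 + 30 + 31 + 31 + 28 + 31 + 30 + 31 + 1 = 478.

478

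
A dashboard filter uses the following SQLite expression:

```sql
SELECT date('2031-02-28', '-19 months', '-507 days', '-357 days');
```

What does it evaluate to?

Adding -19 months to 2031-02-28 gives 2029-07-28.
Applying '-507 days' to 2029-07-28: counting 507 days back gives 2028-03-08.
Applying '-357 days' to 2028-03-08: counting 357 days back gives 2027-03-17.

2027-03-17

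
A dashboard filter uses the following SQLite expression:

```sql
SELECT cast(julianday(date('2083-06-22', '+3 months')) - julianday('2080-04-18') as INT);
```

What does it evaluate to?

1252

Adding +3 months to 2083-06-22 gives 2083-09-22.
12 days remain in April 2080 after the 18th (30 − 18).
Full months from May 2080 through August 2083 contribute their day counts.
Then 22 days into September 2083.
Total: 12 + 31 + 30 + 31 + 31 + 30 + 31 + 30 + 31 + 31 + 28 + 31 + 30 + 31 + 30 + 31 + 31 + 30 + 31 + 30 + 31 + 31 + 28 + 31 + 30 + 31 + 30 + 31 + 31 + 30 + 31 + 30 + 31 + 31 + 28 + 31 + 30 + 31 + 30 + 31 + 31 + 22 = 1252.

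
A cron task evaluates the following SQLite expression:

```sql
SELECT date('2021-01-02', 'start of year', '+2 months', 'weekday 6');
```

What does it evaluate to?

2021-03-06

`start of year` rewinds 2021-01-02 to 2021-01-01.
Adding +2 months to 2021-01-01 gives 2021-03-01.
`weekday 6` advances to the next Saturday; 2021-03-01 is a Monday, so it moves forward to 2021-03-06.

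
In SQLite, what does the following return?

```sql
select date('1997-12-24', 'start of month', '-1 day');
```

1997-11-30

`start of month` rewinds 1997-12-24 to 1997-12-01.
Going back 1 day from 1997-12-01 reaches 1997-11-30 (last day of November, 30 days).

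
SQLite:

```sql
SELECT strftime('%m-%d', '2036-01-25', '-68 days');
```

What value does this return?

11-18

First apply '-68 days': 2036-01-25 → 2035-11-18.
`%m-%d` extracts the month-day: 11-18.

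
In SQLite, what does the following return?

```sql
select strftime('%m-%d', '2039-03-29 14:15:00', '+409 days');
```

05-11

First apply '+409 days': 2039-03-29 14:15:00 → 2040-05-11 14:15:00.
`%m-%d` extracts the month-day: 05-11.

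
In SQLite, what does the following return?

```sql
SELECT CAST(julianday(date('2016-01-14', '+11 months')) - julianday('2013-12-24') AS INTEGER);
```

Adding +11 months to 2016-01-14 gives 2016-12-14.
7 days remain in December 2013 after the 24th (31 − 24).
Full months from January 2014 through November 2016 contribute their day counts.
Then 14 days into December 2016.
Total: 7 + 31 + 28 + 31 + 30 + 31 + 30 + 31 + 31 + 30 + 31 + 30 + 31 + 31 + 28 + 31 + 30 + 31 + 30 + 31 + 31 + 30 + 31 + 30 + 31 + 31 + 29 + 31 + 30 + 31 + 30 + 31 + 31 + 30 + 31 + 30 + 14 = 1086.

1086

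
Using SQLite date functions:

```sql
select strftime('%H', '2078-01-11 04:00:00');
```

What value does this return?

`%H` extracts the 2-digit hour (00-23): 04.

04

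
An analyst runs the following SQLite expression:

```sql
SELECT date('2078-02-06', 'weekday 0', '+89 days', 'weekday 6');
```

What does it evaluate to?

2078-05-07

`weekday 0` advances to the next Sunday; 2078-02-06 is already a Sunday, so it stays at 2078-02-06.
Applying '+89 days' to 2078-02-06: counting 89 days forward gives 2078-05-06.
`weekday 6` advances to the next Saturday; 2078-05-06 is a Friday, so it moves forward to 2078-05-07.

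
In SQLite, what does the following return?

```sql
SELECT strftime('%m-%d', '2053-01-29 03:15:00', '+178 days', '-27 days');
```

06-29

First apply '+178 days', '-27 days': 2053-01-29 03:15:00 → 2053-06-29 03:15:00.
`%m-%d` extracts the month-day: 06-29.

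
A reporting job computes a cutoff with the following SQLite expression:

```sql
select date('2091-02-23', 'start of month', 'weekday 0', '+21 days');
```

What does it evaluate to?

2091-02-25

`start of month` rewinds 2091-02-23 to 2091-02-01.
`weekday 0` advances to the next Sunday; 2091-02-01 is a Thursday, so it moves forward to 2091-02-04.
Advancing 21 more days within February lands on 2091-02-25.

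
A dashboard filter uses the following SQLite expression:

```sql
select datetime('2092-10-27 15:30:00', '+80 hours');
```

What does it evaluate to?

+80 hours from 2092-10-27 15:30:00 is 2092-10-30 23:30:00 (crosses midnight).

2092-10-30 23:30:00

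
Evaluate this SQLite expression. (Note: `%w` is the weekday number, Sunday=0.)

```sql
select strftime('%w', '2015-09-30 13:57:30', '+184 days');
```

5

First apply '+184 days': 2015-09-30 13:57:30 → 2016-04-01 13:57:30.
2016-04-01 is a Friday; with Sunday=0 that is 5.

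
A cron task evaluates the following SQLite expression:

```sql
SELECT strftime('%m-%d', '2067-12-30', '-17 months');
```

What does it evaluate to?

07-30

First apply '-17 months': 2067-12-30 → 2066-07-30.
`%m-%d` extracts the month-day: 07-30.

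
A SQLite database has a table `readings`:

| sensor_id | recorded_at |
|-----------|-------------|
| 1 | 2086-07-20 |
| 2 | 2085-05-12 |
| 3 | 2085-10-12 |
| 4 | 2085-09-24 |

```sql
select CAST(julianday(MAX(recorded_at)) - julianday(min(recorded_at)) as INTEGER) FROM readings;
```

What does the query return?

434

MIN = 2085-05-12, MAX = 2086-07-20.
19 days remain in May 2085 after the 12th (31 − 12).
Full months from June 2085 through June 2086 contribute their day counts.
Then 20 days into July 2086.
Total: 19 + 30 + 31 + 31 + 30 + 31 + 30 + 31 + 31 + 28 + 31 + 30 + 31 + 30 + 20 = 434.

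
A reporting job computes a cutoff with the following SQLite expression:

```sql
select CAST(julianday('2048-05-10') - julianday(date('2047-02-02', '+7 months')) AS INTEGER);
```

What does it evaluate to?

251

Adding +7 months to 2047-02-02 gives 2047-09-02.
28 days remain in September 2047 after the 2nd (30 − 2).
Full months from October 2047 through April 2048 contribute their day counts.
Then 10 days into May 2048.
Total: 28 + 31 + 30 + 31 + 31 + 29 + 31 + 30 + 10 = 251.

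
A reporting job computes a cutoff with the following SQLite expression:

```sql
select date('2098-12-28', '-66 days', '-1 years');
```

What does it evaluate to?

Applying '-66 days' to 2098-12-28: counting 66 days back gives 2098-10-23.
Adding -1 year to 2098-10-23 gives 2097-10-23.

2097-10-23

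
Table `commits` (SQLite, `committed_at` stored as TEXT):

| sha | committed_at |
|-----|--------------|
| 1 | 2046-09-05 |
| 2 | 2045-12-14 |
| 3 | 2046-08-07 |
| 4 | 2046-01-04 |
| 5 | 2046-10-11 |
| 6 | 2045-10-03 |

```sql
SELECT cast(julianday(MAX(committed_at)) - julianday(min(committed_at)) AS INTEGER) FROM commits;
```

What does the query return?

MIN = 2045-10-03, MAX = 2046-10-11.
28 days remain in October 2045 after the 3rd (31 − 3).
Full months from November 2045 through September 2046 contribute their day counts.
Then 11 days into October 2046.
Total: 28 + 30 + 31 + 31 + 28 + 31 + 30 + 31 + 30 + 31 + 31 + 30 + 11 = 373.

373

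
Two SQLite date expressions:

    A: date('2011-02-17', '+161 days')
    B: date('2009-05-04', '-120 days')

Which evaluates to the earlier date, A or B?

A = 2011-07-28.
B = 2009-01-04.
B is earlier.

B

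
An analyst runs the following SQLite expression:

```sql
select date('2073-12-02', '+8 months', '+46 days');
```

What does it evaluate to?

2074-09-17

Adding +8 months to 2073-12-02 gives 2074-08-02.
Applying '+46 days' to 2074-08-02: counting 46 days forward gives 2074-09-17.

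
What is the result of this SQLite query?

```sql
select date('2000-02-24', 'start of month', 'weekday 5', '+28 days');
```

2000-03-03

`start of month` rewinds 2000-02-24 to 2000-02-01.
`weekday 5` advances to the next Friday; 2000-02-01 is a Tuesday, so it moves forward to 2000-02-04.
February 2000 has 29 days; 25 remain after the 4th, so 26 days reach 2000-03-01.
Advancing 2 more days within March lands on 2000-03-03.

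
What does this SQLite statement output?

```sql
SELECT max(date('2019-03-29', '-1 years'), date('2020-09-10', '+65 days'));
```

date('2019-03-29', '-1 years') → 2018-03-29.
date('2020-09-10', '+65 days') → 2020-11-14.
Later of the two is 2020-11-14.

2020-11-14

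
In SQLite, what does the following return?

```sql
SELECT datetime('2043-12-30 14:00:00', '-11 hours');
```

-11 hours from 2043-12-30 14:00:00 is 2043-12-30 03:00:00.

2043-12-30 03:00:00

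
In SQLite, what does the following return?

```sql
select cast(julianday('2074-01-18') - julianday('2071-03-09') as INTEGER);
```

22 days remain in March 2071 after the 9th (31 − 9).
Full months from April 2071 through December 2073 contribute their day counts.
Then 18 days into January 2074.
Total: 22 + 30 + 31 + 30 + 31 + 31 + 30 + 31 + 30 + 31 + 31 + 29 + 31 + 30 + 31 + 30 + 31 + 31 + 30 + 31 + 30 + 31 + 31 + 28 + 31 + 30 + 31 + 30 + 31 + 31 + 30 + 31 + 30 + 31 + 18 = 1046.

1046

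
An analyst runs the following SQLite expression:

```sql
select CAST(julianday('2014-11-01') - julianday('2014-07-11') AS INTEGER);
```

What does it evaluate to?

113

20 days remain in July 2014 after the 11th (31 − 11).
August 2014: 31 days.
September 2014: 30 days.
October 2014: 31 days.
Then 1 day into November 2014.
Total: 20 + 31 + 30 + 31 + 1 = 113.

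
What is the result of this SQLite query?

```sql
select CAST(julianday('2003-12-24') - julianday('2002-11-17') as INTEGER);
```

402

13 days remain in November 2002 after the 17th (30 − 17).
Full months from December 2002 through November 2003 contribute their day counts.
Then 24 days into December 2003.
Total: 13 + 31 + 31 + 28 + 31 + 30 + 31 + 30 + 31 + 31 + 30 + 31 + 30 + 24 = 402.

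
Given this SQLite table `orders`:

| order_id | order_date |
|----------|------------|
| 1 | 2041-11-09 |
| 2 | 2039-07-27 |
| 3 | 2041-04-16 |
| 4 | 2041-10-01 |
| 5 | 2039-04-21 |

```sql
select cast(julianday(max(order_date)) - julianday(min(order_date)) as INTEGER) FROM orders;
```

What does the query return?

933

MIN = 2039-04-21, MAX = 2041-11-09.
9 days remain in April 2039 after the 21st (30 − 21).
Full months from May 2039 through October 2041 contribute their day counts.
Then 9 days into November 2041.
Total: 9 + 31 + 30 + 31 + 31 + 30 + 31 + 30 + 31 + 31 + 29 + 31 + 30 + 31 + 30 + 31 + 31 + 30 + 31 + 30 + 31 + 31 + 28 + 31 + 30 + 31 + 30 + 31 + 31 + 30 + 31 + 9 = 933.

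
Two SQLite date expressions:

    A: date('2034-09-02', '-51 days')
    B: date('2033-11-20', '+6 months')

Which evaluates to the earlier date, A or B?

B

A = 2034-07-13.
B = 2034-05-20.
B is earlier.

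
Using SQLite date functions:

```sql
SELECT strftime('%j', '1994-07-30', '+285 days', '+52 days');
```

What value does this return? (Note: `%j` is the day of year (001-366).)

183

First apply '+285 days', '+52 days': 1994-07-30 → 1995-07-02.
Day-of-year for 1995-07-02: days since 1995-01-01 inclusive = 183, zero-padded to 183.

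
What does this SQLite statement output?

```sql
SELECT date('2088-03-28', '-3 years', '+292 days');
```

2086-01-14

Adding -3 years to 2088-03-28 gives 2085-03-28.
Applying '+292 days' to 2085-03-28: counting 292 days forward gives 2086-01-14.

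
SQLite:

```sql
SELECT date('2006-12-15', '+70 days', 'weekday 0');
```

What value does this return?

2007-02-25

Applying '+70 days' to 2006-12-15: counting 70 days forward gives 2007-02-23.
`weekday 0` advances to the next Sunday; 2007-02-23 is a Friday, so it moves forward to 2007-02-25.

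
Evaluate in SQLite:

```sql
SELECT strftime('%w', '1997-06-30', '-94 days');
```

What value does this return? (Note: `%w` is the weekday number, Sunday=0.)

First apply '-94 days': 1997-06-30 → 1997-03-28.
1997-03-28 is a Friday; with Sunday=0 that is 5.

5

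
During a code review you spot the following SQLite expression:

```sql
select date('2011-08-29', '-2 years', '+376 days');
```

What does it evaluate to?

Adding -2 years to 2011-08-29 gives 2009-08-29.
Applying '+376 days' to 2009-08-29: counting 376 days forward gives 2010-09-09.

2010-09-09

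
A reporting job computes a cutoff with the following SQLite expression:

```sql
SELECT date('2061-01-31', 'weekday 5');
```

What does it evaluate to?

`weekday 5` advances to the next Friday; 2061-01-31 is a Monday, so it moves forward to 2061-02-04.

2061-02-04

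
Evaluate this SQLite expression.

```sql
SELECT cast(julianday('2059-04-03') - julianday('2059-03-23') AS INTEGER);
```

11

8 days remain in March 2059 after the 23rd (31 − 23).
Then 3 days into April 2059.
Total: 8 + 3 = 11.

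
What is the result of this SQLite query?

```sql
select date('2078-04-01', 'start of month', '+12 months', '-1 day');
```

`start of month` rewinds 2078-04-01 to 2078-04-01.
Adding +12 months to 2078-04-01 gives 2079-04-01.
Going back 1 day from 2079-04-01 reaches 2079-03-31 (last day of March, 31 days).

2079-03-31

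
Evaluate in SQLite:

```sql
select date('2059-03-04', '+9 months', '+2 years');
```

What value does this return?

2061-12-04

Adding +9 months to 2059-03-04 gives 2059-12-04.
Adding +2 years to 2059-12-04 gives 2061-12-04.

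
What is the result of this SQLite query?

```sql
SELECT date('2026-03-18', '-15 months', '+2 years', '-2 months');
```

2026-10-18

Adding -15 months to 2026-03-18 gives 2024-12-18.
Adding +2 years to 2024-12-18 gives 2026-12-18.
Adding -2 months to 2026-12-18 gives 2026-10-18.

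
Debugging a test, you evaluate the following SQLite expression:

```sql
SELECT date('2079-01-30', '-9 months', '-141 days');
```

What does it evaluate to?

2077-12-10

Adding -9 months to 2079-01-30 gives 2078-04-30.
Applying '-141 days' to 2078-04-30: counting 141 days back gives 2077-12-10.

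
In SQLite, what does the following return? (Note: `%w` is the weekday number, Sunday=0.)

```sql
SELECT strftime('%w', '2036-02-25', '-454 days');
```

First apply '-454 days': 2036-02-25 → 2034-11-28.
2034-11-28 is a Tuesday; with Sunday=0 that is 2.

2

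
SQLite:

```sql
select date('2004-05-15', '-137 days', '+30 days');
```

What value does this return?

2004-01-29

Applying '-137 days' to 2004-05-15: counting 137 days back gives 2003-12-30.
December 2003 has 31 days; 1 remain after the 30th, so 2 days reach 2004-01-01.
Advancing 28 more days within January lands on 2004-01-29.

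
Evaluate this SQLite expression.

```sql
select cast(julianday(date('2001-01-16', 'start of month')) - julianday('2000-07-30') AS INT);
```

155

`start of month` rewinds 2001-01-16 to 2001-01-01.
1 day remains in July 2000 after the 30th (31 − 30).
August 2000: 31 days.
September 2000: 30 days.
October 2000: 31 days.
November 2000: 30 days.
December 2000: 31 days.
Then 1 day into January 2001.
Total: 1 + 31 + 30 + 31 + 30 + 31 + 1 = 155.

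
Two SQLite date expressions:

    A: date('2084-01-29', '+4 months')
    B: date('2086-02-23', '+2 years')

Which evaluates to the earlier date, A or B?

A

A = 2084-05-29.
B = 2088-02-23.
A is earlier.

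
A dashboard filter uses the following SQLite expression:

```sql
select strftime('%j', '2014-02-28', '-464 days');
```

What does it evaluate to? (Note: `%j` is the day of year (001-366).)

326

First apply '-464 days': 2014-02-28 → 2012-11-21.
Day-of-year for 2012-11-21: days since 2012-01-01 inclusive = 326, zero-padded to 326.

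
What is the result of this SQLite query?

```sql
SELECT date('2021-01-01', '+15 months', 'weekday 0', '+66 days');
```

Adding +15 months to 2021-01-01 gives 2022-04-01.
`weekday 0` advances to the next Sunday; 2022-04-01 is a Friday, so it moves forward to 2022-04-03.
Applying '+66 days' to 2022-04-03: counting 66 days forward gives 2022-06-08.

2022-06-08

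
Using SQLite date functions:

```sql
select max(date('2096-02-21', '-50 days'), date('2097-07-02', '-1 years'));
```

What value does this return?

2096-07-02

date('2096-02-21', '-50 days') → 2096-01-02.
date('2097-07-02', '-1 years') → 2096-07-02.
Later of the two is 2096-07-02.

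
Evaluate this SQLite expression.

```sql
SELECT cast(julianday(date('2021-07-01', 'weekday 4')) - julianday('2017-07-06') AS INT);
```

`weekday 4` advances to the next Thursday; 2021-07-01 is already a Thursday, so it stays at 2021-07-01.
25 days remain in July 2017 after the 6th (31 − 6).
Full months from August 2017 through June 2021 contribute their day counts.
Then 1 day into July 2021.
Total: 25 + 31 + 30 + 31 + 30 + 31 + 31 + 28 + 31 + 30 + 31 + 30 + 31 + 31 + 30 + 31 + 30 + 31 + 31 + 28 + 31 + 30 + 31 + 30 + 31 + 31 + 30 + 31 + 30 + 31 + 31 + 29 + 31 + 30 + 31 + 30 + 31 + 31 + 30 + 31 + 30 + 31 + 31 + 28 + 31 + 30 + 31 + 30 + 1 = 1456.

1456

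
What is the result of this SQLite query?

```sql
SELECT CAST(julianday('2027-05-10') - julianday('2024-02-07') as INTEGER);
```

1188

22 days remain in February 2024 after the 7th (29 − 7).
Full months from March 2024 through April 2027 contribute their day counts.
Then 10 days into May 2027.
Total: 22 + 31 + 30 + 31 + 30 + 31 + 31 + 30 + 31 + 30 + 31 + 31 + 28 + 31 + 30 + 31 + 30 + 31 + 31 + 30 + 31 + 30 + 31 + 31 + 28 + 31 + 30 + 31 + 30 + 31 + 31 + 30 + 31 + 30 + 31 + 31 + 28 + 31 + 30 + 10 = 1188.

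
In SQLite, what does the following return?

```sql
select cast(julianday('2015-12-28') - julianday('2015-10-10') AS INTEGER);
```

21 days remain in October 2015 after the 10th (31 − 10).
November 2015: 30 days.
Then 28 days into December 2015.
Total: 21 + 30 + 28 = 79.

79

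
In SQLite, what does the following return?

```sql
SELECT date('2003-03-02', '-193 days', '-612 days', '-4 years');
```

1996-12-17

Applying '-193 days' to 2003-03-02: counting 193 days back gives 2002-08-21.
Applying '-612 days' to 2002-08-21: counting 612 days back gives 2000-12-17.
Adding -4 years to 2000-12-17 gives 1996-12-17.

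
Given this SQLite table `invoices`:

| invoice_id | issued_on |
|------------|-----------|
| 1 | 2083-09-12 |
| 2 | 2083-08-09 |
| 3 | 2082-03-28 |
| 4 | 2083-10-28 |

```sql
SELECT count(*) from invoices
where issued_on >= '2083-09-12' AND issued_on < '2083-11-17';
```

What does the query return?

2

Rows in [2083-09-12, 2083-11-17): 2083-09-12, 2083-10-28 → 2 rows.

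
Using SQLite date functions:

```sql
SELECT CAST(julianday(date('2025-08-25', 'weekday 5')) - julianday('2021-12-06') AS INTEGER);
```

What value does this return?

1362

`weekday 5` advances to the next Friday; 2025-08-25 is a Monday, so it moves forward to 2025-08-29.
25 days remain in December 2021 after the 6th (31 − 6).
Full months from January 2022 through July 2025 contribute their day counts.
Then 29 days into August 2025.
Total: 25 + 31 + 28 + 31 + 30 + 31 + 30 + 31 + 31 + 30 + 31 + 30 + 31 + 31 + 28 + 31 + 30 + 31 + 30 + 31 + 31 + 30 + 31 + 30 + 31 + 31 + 29 + 31 + 30 + 31 + 30 + 31 + 31 + 30 + 31 + 30 + 31 + 31 + 28 + 31 + 30 + 31 + 30 + 31 + 29 = 1362.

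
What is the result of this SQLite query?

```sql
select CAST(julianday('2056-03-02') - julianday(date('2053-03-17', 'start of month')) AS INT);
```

1097

`start of month` rewinds 2053-03-17 to 2053-03-01.
30 days remain in March 2053 after the 1st (31 − 1).
Full months from April 2053 through February 2056 contribute their day counts.
Then 2 days into March 2056.
Total: 30 + 30 + 31 + 30 + 31 + 31 + 30 + 31 + 30 + 31 + 31 + 28 + 31 + 30 + 31 + 30 + 31 + 31 + 30 + 31 + 30 + 31 + 31 + 28 + 31 + 30 + 31 + 30 + 31 + 31 + 30 + 31 + 30 + 31 + 31 + 29 + 2 = 1097.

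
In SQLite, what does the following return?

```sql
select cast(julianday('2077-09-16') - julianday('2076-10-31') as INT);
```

320

0 days remain in October 2076 after the 31st (31 − 31).
Full months from November 2076 through August 2077 contribute their day counts.
Then 16 days into September 2077.
Total: 0 + 30 + 31 + 31 + 28 + 31 + 30 + 31 + 30 + 31 + 31 + 16 = 320.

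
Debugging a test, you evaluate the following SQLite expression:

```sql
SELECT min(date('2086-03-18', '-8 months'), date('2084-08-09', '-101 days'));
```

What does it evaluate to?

2084-04-30

date('2086-03-18', '-8 months') → 2085-07-18.
date('2084-08-09', '-101 days') → 2084-04-30.
Earlier of the two is 2084-04-30.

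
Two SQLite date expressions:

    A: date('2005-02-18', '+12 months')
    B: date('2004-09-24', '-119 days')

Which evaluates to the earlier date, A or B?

B

A = 2006-02-18.
B = 2004-05-28.
B is earlier.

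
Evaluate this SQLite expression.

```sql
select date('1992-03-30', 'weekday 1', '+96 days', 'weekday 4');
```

`weekday 1` advances to the next Monday; 1992-03-30 is already a Monday, so it stays at 1992-03-30.
Applying '+96 days' to 1992-03-30: counting 96 days forward gives 1992-07-04.
`weekday 4` advances to the next Thursday; 1992-07-04 is a Saturday, so it moves forward to 1992-07-09.

1992-07-09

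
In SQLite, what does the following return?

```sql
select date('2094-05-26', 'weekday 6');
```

2094-05-29

`weekday 6` advances to the next Saturday; 2094-05-26 is a Wednesday, so it moves forward to 2094-05-29.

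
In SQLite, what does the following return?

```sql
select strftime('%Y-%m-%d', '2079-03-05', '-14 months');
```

First apply '-14 months': 2079-03-05 → 2078-01-05.
`%Y-%m-%d` extracts the ISO date: 2078-01-05.

2078-01-05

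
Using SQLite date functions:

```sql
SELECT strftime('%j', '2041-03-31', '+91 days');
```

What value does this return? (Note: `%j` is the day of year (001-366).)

First apply '+91 days': 2041-03-31 → 2041-06-30.
Day-of-year for 2041-06-30: days since 2041-01-01 inclusive = 181, zero-padded to 181.

181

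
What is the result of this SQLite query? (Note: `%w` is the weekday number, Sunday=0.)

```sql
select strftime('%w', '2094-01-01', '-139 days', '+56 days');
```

6

First apply '-139 days', '+56 days': 2094-01-01 → 2093-10-10.
2093-10-10 is a Saturday; with Sunday=0 that is 6.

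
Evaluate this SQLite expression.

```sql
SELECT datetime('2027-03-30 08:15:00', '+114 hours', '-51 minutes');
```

+114 hours from 2027-03-30 08:15:00 is 2027-04-04 02:15:00 (crosses midnight).
-51 minutes from 2027-04-04 02:15:00 is 2027-04-04 01:24:00.

2027-04-04 01:24:00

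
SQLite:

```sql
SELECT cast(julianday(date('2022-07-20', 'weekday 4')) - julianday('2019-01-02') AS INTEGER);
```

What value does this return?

`weekday 4` advances to the next Thursday; 2022-07-20 is a Wednesday, so it moves forward to 2022-07-21.
29 days remain in January 2019 after the 2nd (31 − 2).
Full months from February 2019 through June 2022 contribute their day counts.
Then 21 days into July 2022.
Total: 29 + 28 + 31 + 30 + 31 + 30 + 31 + 31 + 30 + 31 + 30 + 31 + 31 + 29 + 31 + 30 + 31 + 30 + 31 + 31 + 30 + 31 + 30 + 31 + 31 + 28 + 31 + 30 + 31 + 30 + 31 + 31 + 30 + 31 + 30 + 31 + 31 + 28 + 31 + 30 + 31 + 30 + 21 = 1296.

1296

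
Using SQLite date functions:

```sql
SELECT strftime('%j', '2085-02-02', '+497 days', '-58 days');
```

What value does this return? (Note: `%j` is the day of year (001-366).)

First apply '+497 days', '-58 days': 2085-02-02 → 2086-04-17.
Day-of-year for 2086-04-17: days since 2086-01-01 inclusive = 107, zero-padded to 107.

107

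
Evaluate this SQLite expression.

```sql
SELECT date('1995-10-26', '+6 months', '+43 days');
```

1996-06-08

Adding +6 months to 1995-10-26 gives 1996-04-26.
Applying '+43 days' to 1996-04-26: counting 43 days forward gives 1996-06-08.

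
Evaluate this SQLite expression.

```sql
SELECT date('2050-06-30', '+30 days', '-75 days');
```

June 2050 has 30 days; 0 remain after the 30th, so 1 days reach 2050-07-01.
Advancing 29 more days within July lands on 2050-07-30.
Applying '-75 days' to 2050-07-30: counting 75 days back gives 2050-05-16.

2050-05-16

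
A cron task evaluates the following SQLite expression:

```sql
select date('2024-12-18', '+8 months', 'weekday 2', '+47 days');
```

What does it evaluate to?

2025-10-05

Adding +8 months to 2024-12-18 gives 2025-08-18.
`weekday 2` advances to the next Tuesday; 2025-08-18 is a Monday, so it moves forward to 2025-08-19.
Applying '+47 days' to 2025-08-19: counting 47 days forward gives 2025-10-05.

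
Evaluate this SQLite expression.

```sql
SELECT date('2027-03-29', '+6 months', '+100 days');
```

Adding +6 months to 2027-03-29 gives 2027-09-29.
Applying '+100 days' to 2027-09-29: counting 100 days forward gives 2028-01-07.

2028-01-07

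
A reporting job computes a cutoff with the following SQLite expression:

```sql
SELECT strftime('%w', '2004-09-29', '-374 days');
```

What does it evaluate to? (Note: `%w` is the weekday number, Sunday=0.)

0

First apply '-374 days': 2004-09-29 → 2003-09-21.
2003-09-21 is a Sunday; with Sunday=0 that is 0.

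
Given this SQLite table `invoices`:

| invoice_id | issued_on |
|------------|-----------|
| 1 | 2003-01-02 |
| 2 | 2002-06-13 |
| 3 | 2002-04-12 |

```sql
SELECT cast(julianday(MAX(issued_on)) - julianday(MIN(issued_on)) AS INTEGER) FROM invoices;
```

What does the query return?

MIN = 2002-04-12, MAX = 2003-01-02.
18 days remain in April 2002 after the 12th (30 − 12).
Full months from May 2002 through December 2002 contribute their day counts.
Then 2 days into January 2003.
Total: 18 + 31 + 30 + 31 + 31 + 30 + 31 + 30 + 31 + 2 = 265.

265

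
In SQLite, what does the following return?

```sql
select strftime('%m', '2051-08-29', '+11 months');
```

First apply '+11 months': 2051-08-29 → 2052-07-29.
`%m` extracts the 2-digit month (01-12): 07.

07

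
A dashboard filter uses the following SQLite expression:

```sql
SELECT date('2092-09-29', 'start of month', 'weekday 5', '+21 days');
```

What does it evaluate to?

`start of month` rewinds 2092-09-29 to 2092-09-01.
`weekday 5` advances to the next Friday; 2092-09-01 is a Monday, so it moves forward to 2092-09-05.
Advancing 21 more days within September lands on 2092-09-26.

2092-09-26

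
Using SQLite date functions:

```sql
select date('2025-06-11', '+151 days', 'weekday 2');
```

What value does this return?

Applying '+151 days' to 2025-06-11: counting 151 days forward gives 2025-11-09.
`weekday 2` advances to the next Tuesday; 2025-11-09 is a Sunday, so it moves forward to 2025-11-11.

2025-11-11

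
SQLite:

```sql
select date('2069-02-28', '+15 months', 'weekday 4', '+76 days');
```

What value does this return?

Adding +15 months to 2069-02-28 gives 2070-05-28.
`weekday 4` advances to the next Thursday; 2070-05-28 is a Wednesday, so it moves forward to 2070-05-29.
Applying '+76 days' to 2070-05-29: counting 76 days forward gives 2070-08-13.

2070-08-13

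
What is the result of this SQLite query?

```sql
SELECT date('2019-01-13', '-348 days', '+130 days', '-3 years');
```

Applying '-348 days' to 2019-01-13: counting 348 days back gives 2018-01-30.
Applying '+130 days' to 2018-01-30: counting 130 days forward gives 2018-06-09.
Adding -3 years to 2018-06-09 gives 2015-06-09.

2015-06-09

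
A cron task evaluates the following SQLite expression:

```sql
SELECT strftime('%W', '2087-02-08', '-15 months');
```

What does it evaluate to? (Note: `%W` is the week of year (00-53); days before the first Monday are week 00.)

45

First apply '-15 months': 2087-02-08 → 2085-11-08.
2085-11-08 is a Thursday. SQLite's %W counts Mondays since the year started; the result is 45.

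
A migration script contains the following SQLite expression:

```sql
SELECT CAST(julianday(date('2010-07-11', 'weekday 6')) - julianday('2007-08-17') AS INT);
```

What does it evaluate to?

`weekday 6` advances to the next Saturday; 2010-07-11 is a Sunday, so it moves forward to 2010-07-17.
14 days remain in August 2007 after the 17th (31 − 17).
Full months from September 2007 through June 2010 contribute their day counts.
Then 17 days into July 2010.
Total: 14 + 30 + 31 + 30 + 31 + 31 + 29 + 31 + 30 + 31 + 30 + 31 + 31 + 30 + 31 + 30 + 31 + 31 + 28 + 31 + 30 + 31 + 30 + 31 + 31 + 30 + 31 + 30 + 31 + 31 + 28 + 31 + 30 + 31 + 30 + 17 = 1065.

1065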